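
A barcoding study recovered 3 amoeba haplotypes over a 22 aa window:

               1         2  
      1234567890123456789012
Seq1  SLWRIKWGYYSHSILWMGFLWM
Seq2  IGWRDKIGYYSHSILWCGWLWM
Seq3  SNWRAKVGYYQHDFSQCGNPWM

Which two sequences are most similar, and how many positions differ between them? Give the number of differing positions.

6

Pairwise Hamming distances:
  Seq1 vs Seq2: 6
  Seq1 vs Seq3: 11
  Seq2 vs Seq3: 11
The smallest is 6, between Seq1 and Seq2.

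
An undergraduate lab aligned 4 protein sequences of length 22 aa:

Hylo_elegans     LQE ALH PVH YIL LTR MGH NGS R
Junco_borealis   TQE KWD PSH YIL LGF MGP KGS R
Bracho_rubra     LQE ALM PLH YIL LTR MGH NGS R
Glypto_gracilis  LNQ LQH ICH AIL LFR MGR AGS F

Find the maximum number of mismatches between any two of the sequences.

14

Pairwise Hamming distances:
  Hylo_elegans vs Junco_borealis: 9
  Hylo_elegans vs Bracho_rubra: 2
  Hylo_elegans vs Glypto_gracilis: 11
  Junco_borealis vs Bracho_rubra: 9
  Junco_borealis vs Glypto_gracilis: 14
  Bracho_rubra vs Glypto_gracilis: 12
The largest is 14, between Junco_borealis and Glypto_gracilis.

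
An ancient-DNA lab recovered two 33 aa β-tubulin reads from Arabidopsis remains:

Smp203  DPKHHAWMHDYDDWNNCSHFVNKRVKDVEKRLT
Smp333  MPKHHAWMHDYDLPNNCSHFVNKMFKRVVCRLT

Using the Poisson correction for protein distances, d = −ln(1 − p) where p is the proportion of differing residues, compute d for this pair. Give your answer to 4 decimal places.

Differing sites — 1:D/M; 13:D/L; 14:W/P; 24:R/M; 25:V/F; 27:D/R; 29:E/V; 30:K/C.
p = 8/33 = 0.242424.
d = −ln(1 − 0.242424) = −ln(0.757576) = 0.2776.

0.2776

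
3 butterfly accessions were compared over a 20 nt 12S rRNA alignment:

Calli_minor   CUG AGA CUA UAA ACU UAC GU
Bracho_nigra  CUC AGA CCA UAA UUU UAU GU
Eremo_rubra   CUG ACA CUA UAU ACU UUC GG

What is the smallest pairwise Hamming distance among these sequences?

Pairwise Hamming distances:
  Calli_minor vs Bracho_nigra: 5
  Calli_minor vs Eremo_rubra: 4
  Bracho_nigra vs Eremo_rubra: 9
The smallest is 4, between Calli_minor and Eremo_rubra.

4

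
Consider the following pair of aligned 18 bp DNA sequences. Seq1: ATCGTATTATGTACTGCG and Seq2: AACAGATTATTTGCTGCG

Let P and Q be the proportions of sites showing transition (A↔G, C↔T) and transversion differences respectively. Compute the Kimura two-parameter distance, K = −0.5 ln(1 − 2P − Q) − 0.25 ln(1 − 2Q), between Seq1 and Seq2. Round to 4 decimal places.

Differing sites — 2:T/A (Tv); 4:G/A (Ti); 5:T/G (Tv); 11:G/T (Tv); 13:A/G (Ti).
Of the 5 differences, 2 transitions and 3 transversions over 18 sites: P = 2/18 = 0.111111, Q = 3/18 = 0.166667.
d = −0.5·ln(0.611111) − 0.25·ln(0.666666) = −0.5·(-0.492477) − 0.25·(-0.405466) = 0.3476.

0.3476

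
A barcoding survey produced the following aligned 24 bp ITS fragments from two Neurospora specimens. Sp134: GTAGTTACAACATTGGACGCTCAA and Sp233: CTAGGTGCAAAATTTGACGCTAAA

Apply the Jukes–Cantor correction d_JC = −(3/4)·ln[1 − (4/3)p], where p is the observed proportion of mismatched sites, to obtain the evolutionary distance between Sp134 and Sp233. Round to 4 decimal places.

0.3041

The sequences differ at positions 1 (G/C), 5 (T/G), 7 (A/G), 11 (C/A), 15 (G/T), 22 (C/A).
p = 6/24 = 0.250000.
d = −0.75 · ln(1 − (4/3)·0.250000) = −0.75 · ln(0.666667) = −0.75 · (-0.405465) = 0.3041.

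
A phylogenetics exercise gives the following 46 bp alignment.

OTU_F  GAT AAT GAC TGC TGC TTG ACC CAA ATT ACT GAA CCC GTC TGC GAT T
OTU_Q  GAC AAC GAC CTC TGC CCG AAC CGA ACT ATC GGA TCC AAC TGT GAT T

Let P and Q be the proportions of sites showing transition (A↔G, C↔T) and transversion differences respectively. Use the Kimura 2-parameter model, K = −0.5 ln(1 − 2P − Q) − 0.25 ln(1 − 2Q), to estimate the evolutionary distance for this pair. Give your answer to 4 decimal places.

The sequences differ at positions 3 (T/C, transition), 6 (T/C, transition), 10 (T/C, transition), 11 (G/T, transversion), 16 (T/C, transition), 17 (T/C, transition), 20 (C/A, transversion), 23 (A/G, transition), 26 (T/C, transition), 29 (C/T, transition), 30 (T/C, transition), 32 (A/G, transition), 34 (C/T, transition), 37 (G/A, transition), 38 (T/A, transversion), 42 (C/T, transition).
Of the 16 differences, 13 transitions and 3 transversions over 46 sites: P = 13/46 = 0.282609, Q = 3/46 = 0.065217.
d = −0.5·ln(0.369565) − 0.25·ln(0.869566) = −0.5·(-0.995429) − 0.25·(-0.139761) = 0.5327.

0.5327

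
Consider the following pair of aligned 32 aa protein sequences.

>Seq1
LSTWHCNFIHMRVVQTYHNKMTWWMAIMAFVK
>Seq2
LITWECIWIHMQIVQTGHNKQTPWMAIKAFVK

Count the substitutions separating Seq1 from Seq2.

10

Differing sites — 2:S/I; 5:H/E; 7:N/I; 8:F/W; 12:R/Q; 13:V/I; 17:Y/G; 21:M/Q; 23:W/P; 28:M/K.
That gives 10 mismatches out of 32 aligned sites, so the Hamming distance is 10.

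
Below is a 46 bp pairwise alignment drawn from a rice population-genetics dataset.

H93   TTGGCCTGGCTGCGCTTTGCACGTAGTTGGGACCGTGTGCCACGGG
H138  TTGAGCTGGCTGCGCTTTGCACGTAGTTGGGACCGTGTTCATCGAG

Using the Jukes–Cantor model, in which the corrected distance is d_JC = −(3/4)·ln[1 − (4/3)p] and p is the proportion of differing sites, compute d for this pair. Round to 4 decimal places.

Differing sites — 4:G/A; 5:C/G; 39:G/T; 41:C/A; 42:A/T; 45:G/A.
p = 6/46 = 0.130435.
d = −0.75 · ln(1 − (4/3)·0.130435) = −0.75 · ln(0.826087) = −0.75 · (-0.191055) = 0.1433.

0.1433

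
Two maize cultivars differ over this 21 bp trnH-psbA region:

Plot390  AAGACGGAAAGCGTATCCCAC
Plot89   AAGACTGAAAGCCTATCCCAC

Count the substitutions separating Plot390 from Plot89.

2

The sequences differ at positions 6 (G/T), 13 (G/C).
That gives 2 mismatches out of 21 aligned sites, so the Hamming distance is 2.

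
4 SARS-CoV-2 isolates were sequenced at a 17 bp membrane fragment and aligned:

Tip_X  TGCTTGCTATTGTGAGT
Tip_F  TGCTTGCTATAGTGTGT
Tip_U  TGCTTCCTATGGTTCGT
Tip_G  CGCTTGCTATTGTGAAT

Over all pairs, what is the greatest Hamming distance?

6

Pairwise Hamming distances:
  Tip_X vs Tip_F: 2
  Tip_X vs Tip_U: 4
  Tip_X vs Tip_G: 2
  Tip_F vs Tip_U: 4
  Tip_F vs Tip_G: 4
  Tip_U vs Tip_G: 6
The largest is 6, between Tip_U and Tip_G.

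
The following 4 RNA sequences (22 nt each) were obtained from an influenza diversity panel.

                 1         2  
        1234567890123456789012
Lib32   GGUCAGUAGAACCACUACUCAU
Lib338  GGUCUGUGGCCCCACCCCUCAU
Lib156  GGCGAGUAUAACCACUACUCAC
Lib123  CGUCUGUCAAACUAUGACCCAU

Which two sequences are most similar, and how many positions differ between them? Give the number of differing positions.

4

Pairwise Hamming distances:
  Lib32 vs Lib338: 6
  Lib32 vs Lib156: 4
  Lib32 vs Lib123: 8
  Lib338 vs Lib156: 10
  Lib338 vs Lib123: 10
  Lib156 vs Lib123: 11
The smallest is 4, between Lib32 and Lib156.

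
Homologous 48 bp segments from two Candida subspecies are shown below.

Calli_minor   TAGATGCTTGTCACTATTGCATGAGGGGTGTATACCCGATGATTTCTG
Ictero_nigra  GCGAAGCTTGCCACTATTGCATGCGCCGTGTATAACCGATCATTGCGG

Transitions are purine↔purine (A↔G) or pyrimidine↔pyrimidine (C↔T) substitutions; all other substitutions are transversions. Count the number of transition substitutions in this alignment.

Mismatches occur at site 1 (T/G, transversion), site 2 (A/C, transversion), site 5 (T/A, transversion), site 11 (T/C, transition), site 24 (A/C, transversion), site 26 (G/C, transversion), site 27 (G/C, transversion), site 35 (C/A, transversion), site 41 (G/C, transversion), site 45 (T/G, transversion), site 47 (T/G, transversion).
Of the 11 differences, 1 transition and 10 transversions, so the answer is 1.

1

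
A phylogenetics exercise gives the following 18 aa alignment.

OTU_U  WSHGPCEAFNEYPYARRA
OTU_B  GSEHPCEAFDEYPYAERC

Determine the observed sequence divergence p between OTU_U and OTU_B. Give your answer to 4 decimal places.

0.3333

Mismatches occur at site 1 (W→G), site 3 (H→E), site 4 (G→H), site 10 (N→D), site 16 (R→E), site 18 (A→C).
There are 6 differences over 18 sites, so p = 6/18 = 0.3333.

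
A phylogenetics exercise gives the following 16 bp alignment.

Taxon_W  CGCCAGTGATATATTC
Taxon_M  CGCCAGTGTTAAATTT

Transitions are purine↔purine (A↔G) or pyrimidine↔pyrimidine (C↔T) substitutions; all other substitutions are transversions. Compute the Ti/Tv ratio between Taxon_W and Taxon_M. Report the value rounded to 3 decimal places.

0.500

The sequences differ at positions 9 (A/T, transversion), 12 (T/A, transversion), 16 (C/T, transition).
Of the 3 differences, 1 transition and 2 transversions, so Ti/Tv = 1/2 = 0.500.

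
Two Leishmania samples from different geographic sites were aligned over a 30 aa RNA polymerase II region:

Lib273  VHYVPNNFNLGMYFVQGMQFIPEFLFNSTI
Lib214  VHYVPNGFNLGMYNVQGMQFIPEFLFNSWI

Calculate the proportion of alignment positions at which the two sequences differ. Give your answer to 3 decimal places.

Mismatches occur at site 7 (N→G), site 14 (F→N), site 29 (T→W).
There are 3 differences over 30 sites, so p = 3/30 = 0.100.

0.100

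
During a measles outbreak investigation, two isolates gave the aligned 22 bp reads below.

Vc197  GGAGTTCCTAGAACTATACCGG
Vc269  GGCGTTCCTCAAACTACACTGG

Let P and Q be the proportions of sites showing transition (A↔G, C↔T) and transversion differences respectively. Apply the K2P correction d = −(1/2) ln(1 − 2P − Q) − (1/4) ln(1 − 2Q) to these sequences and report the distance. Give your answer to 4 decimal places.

0.2762

Differing sites — 3:A/C (Tv); 10:A/C (Tv); 11:G/A (Ti); 17:T/C (Ti); 20:C/T (Ti).
Of the 5 differences, 3 transitions and 2 transversions over 22 sites: P = 3/22 = 0.136364, Q = 2/22 = 0.090909.
d = −0.5·ln(0.636363) − 0.25·ln(0.818182) = −0.5·(-0.451986) − 0.25·(-0.200670) = 0.2762.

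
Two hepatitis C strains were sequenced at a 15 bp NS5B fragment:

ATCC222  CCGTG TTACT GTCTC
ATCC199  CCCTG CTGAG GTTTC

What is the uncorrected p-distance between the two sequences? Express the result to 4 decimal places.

0.4000

Differing sites — 3:G/C; 6:T/C; 8:A/G; 9:C/A; 10:T/G; 13:C/T.
There are 6 differences over 15 sites, so p = 6/15 = 0.4000.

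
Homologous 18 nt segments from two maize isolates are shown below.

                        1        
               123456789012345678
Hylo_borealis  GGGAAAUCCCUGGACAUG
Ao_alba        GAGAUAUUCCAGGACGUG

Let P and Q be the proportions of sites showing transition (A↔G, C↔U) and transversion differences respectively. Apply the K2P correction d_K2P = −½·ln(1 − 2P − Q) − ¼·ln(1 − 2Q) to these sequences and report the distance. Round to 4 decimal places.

Mismatches occur at site 2 (G↔A, transition), site 5 (A↔U, transversion), site 8 (C↔U, transition), site 11 (U↔A, transversion), site 16 (A↔G, transition).
Of the 5 differences, 3 transitions and 2 transversions over 18 sites: P = 3/18 = 0.166667, Q = 2/18 = 0.111111.
d = −0.5·ln(0.555555) − 0.25·ln(0.777778) = −0.5·(-0.587788) − 0.25·(-0.251314) = 0.3567.

0.3567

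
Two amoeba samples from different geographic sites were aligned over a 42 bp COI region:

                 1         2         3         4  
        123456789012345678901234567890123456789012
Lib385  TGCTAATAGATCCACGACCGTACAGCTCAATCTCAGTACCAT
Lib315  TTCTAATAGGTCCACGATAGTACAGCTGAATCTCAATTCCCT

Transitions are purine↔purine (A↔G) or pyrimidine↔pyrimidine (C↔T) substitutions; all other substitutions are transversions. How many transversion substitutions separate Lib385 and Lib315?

Differing sites — 2:G/T (Tv); 10:A/G (Ti); 18:C/T (Ti); 19:C/A (Tv); 28:C/G (Tv); 36:G/A (Ti); 38:A/T (Tv); 41:A/C (Tv).
Of the 8 differences, 3 transitions and 5 transversions, so the answer is 5.

5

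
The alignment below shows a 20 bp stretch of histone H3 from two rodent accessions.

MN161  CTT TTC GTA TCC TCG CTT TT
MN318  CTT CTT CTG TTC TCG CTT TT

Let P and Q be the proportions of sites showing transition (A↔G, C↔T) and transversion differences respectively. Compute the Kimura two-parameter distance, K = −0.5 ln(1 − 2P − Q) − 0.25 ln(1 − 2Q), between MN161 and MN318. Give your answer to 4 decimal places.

0.3253

Mismatches occur at site 4 (T→C, transition), site 6 (C→T, transition), site 7 (G→C, transversion), site 9 (A→G, transition), site 11 (C→T, transition).
Of the 5 differences, 4 transitions and 1 transversion over 20 sites: P = 4/20 = 0.200000, Q = 1/20 = 0.050000.
d = −0.5·ln(0.550000) − 0.25·ln(0.900000) = −0.5·(-0.597837) − 0.25·(-0.105361) = 0.3253.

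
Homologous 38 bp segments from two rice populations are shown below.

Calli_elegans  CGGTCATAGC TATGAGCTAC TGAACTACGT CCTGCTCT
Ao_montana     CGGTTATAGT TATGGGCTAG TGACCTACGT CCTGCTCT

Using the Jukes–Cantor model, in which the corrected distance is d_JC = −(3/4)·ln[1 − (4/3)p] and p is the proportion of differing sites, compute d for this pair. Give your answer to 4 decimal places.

Mismatches occur at site 5 (C/T), site 10 (C/T), site 15 (A/G), site 20 (C/G), site 24 (A/C).
p = 5/38 = 0.131579.
d = −0.75 · ln(1 − (4/3)·0.131579) = −0.75 · ln(0.824561) = −0.75 · (-0.192904) = 0.1447.

0.1447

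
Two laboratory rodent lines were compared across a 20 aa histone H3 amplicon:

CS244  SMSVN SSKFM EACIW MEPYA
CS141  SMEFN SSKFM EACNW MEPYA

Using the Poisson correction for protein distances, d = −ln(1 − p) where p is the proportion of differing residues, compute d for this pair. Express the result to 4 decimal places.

0.1625

Mismatches occur at site 3 (S→E), site 4 (V→F), site 14 (I→N).
p = 3/20 = 0.150000.
d = −ln(1 − 0.150000) = −ln(0.850000) = 0.1625.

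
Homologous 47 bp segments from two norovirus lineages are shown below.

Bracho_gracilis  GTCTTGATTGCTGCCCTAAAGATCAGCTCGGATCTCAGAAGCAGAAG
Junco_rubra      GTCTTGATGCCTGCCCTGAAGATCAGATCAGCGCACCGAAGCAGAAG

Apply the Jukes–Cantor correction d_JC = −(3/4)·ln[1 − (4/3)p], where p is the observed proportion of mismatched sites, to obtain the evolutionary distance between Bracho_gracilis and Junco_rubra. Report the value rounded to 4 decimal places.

0.2211

Differing sites — 9:T/G; 10:G/C; 18:A/G; 27:C/A; 30:G/A; 32:A/C; 33:T/G; 35:T/A; 37:A/C.
p = 9/47 = 0.191489.
d = −0.75 · ln(1 − (4/3)·0.191489) = −0.75 · ln(0.744681) = −0.75 · (-0.294799) = 0.2211.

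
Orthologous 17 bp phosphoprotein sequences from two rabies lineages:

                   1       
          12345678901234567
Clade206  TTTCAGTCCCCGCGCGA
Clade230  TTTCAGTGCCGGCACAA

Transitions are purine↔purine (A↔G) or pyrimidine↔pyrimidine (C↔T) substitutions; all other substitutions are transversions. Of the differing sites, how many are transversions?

Differing sites — 8:C/G (Tv); 11:C/G (Tv); 14:G/A (Ti); 16:G/A (Ti).
Of the 4 differences, 2 transitions and 2 transversions, so the answer is 2.

2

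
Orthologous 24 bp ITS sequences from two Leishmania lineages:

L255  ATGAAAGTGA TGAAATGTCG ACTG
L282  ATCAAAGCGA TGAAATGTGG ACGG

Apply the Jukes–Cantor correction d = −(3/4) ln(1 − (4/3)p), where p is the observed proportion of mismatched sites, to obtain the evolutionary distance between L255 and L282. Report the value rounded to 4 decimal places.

0.1885

The sequences differ at positions 3 (G/C), 8 (T/C), 19 (C/G), 23 (T/G).
p = 4/24 = 0.166667.
d = −0.75 · ln(1 − (4/3)·0.166667) = −0.75 · ln(0.777777) = −0.75 · (-0.251315) = 0.1885.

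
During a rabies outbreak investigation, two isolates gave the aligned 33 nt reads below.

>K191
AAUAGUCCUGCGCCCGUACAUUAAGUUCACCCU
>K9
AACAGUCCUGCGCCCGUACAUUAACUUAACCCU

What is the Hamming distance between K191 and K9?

The sequences differ at positions 3 (U/C), 25 (G/C), 28 (C/A).
That gives 3 mismatches out of 33 aligned sites, so the Hamming distance is 3.

3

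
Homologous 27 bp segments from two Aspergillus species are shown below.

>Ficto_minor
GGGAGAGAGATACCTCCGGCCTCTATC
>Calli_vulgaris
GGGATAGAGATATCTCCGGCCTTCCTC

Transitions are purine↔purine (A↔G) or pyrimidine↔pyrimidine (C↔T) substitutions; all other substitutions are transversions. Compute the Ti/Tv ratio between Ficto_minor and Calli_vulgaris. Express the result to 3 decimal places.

The sequences differ at positions 5 (G/T, transversion), 13 (C/T, transition), 23 (C/T, transition), 24 (T/C, transition), 25 (A/C, transversion).
Of the 5 differences, 3 transitions and 2 transversions, so Ti/Tv = 3/2 = 1.500.

1.500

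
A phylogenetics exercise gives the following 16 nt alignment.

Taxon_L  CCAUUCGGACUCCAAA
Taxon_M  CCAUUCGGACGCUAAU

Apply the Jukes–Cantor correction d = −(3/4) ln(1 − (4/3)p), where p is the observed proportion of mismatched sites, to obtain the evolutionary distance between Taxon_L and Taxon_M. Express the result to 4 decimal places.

0.2158

Differing sites — 11:U/G; 13:C/U; 16:A/U.
p = 3/16 = 0.187500.
d = −0.75 · ln(1 − (4/3)·0.187500) = −0.75 · ln(0.750000) = −0.75 · (-0.287682) = 0.2158.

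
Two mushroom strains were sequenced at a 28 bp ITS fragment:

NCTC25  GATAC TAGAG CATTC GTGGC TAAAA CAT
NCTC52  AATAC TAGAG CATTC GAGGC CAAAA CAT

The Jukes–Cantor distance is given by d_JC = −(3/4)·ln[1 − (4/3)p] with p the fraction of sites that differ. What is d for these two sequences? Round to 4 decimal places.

0.1156

Mismatches occur at site 1 (G/A), site 17 (T/A), site 21 (T/C).
p = 3/28 = 0.107143.
d = −0.75 · ln(1 − (4/3)·0.107143) = −0.75 · ln(0.857143) = −0.75 · (-0.154151) = 0.1156.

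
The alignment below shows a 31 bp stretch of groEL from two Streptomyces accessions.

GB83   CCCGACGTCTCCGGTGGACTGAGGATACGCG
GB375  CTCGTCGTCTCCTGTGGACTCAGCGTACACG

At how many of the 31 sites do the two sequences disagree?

7

Mismatches occur at site 2 (C/T), site 5 (A/T), site 13 (G/T), site 21 (G/C), site 24 (G/C), site 25 (A/G), site 29 (G/A).
That gives 7 mismatches out of 31 aligned sites, so the Hamming distance is 7.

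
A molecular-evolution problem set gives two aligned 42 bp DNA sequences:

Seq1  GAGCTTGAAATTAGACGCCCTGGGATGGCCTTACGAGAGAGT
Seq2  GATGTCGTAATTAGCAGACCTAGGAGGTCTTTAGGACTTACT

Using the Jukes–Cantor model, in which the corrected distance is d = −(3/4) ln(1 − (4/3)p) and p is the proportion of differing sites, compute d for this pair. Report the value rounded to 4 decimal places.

The sequences differ at positions 3 (G/T), 4 (C/G), 6 (T/C), 8 (A/T), 15 (A/C), 16 (C/A), 18 (C/A), 22 (G/A), 26 (T/G), 28 (G/T), 30 (C/T), 34 (C/G), 37 (G/C), 38 (A/T), 39 (G/T), 41 (G/C).
p = 16/42 = 0.380952.
d = −0.75 · ln(1 − (4/3)·0.380952) = −0.75 · ln(0.492064) = −0.75 · (-0.709146) = 0.5319.

0.5319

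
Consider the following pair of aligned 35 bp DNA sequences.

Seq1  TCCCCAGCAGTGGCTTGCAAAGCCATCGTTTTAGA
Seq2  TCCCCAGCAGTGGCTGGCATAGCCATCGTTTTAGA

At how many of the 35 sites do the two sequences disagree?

2

Differing sites — 16:T/G; 20:A/T.
That gives 2 mismatches out of 35 aligned sites, so the Hamming distance is 2.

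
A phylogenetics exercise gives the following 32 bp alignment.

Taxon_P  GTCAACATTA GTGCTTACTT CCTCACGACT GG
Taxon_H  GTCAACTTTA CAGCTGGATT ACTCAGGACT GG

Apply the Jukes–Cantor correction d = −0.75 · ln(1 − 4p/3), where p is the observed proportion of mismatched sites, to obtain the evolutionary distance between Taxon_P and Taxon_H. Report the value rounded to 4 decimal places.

0.3041

Mismatches occur at site 7 (A↔T), site 11 (G↔C), site 12 (T↔A), site 16 (T↔G), site 17 (A↔G), site 18 (C↔A), site 21 (C↔A), site 26 (C↔G).
p = 8/32 = 0.250000.
d = −0.75 · ln(1 − (4/3)·0.250000) = −0.75 · ln(0.666667) = −0.75 · (-0.405465) = 0.3041.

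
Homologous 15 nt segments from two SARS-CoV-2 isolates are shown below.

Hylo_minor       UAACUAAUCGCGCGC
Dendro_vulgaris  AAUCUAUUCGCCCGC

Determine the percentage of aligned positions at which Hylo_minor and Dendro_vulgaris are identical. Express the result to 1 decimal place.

The sequences differ at positions 1 (U/A), 3 (A/U), 7 (A/U), 12 (G/C).
11 of the 15 sites match, so the percent identity is 11/15 × 100 = 73.3%.

73.3%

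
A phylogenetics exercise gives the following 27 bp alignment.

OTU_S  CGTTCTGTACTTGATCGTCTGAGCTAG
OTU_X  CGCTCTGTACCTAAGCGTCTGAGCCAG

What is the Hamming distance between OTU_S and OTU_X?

5

Mismatches occur at site 3 (T/C), site 11 (T/C), site 13 (G/A), site 15 (T/G), site 25 (T/C).
That gives 5 mismatches out of 27 aligned sites, so the Hamming distance is 5.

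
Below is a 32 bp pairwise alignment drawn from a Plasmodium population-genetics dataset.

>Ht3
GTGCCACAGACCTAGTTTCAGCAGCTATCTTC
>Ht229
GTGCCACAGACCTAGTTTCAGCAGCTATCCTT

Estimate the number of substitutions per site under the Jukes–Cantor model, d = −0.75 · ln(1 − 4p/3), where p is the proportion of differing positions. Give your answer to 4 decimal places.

Mismatches occur at site 30 (T→C), site 32 (C→T).
p = 2/32 = 0.062500.
d = −0.75 · ln(1 − (4/3)·0.062500) = −0.75 · ln(0.916667) = −0.75 · (-0.087011) = 0.0653.

0.0653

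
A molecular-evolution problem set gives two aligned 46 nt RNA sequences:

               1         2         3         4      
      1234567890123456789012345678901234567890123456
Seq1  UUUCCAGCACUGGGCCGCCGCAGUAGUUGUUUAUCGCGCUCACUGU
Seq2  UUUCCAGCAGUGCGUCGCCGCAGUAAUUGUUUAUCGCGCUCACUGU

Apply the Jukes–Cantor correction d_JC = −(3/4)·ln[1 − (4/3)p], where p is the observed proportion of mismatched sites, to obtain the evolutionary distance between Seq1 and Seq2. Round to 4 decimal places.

0.0924

Differing sites — 10:C/G; 13:G/C; 15:C/U; 26:G/A.
p = 4/46 = 0.086957.
d = −0.75 · ln(1 − (4/3)·0.086957) = −0.75 · ln(0.884057) = −0.75 · (-0.123234) = 0.0924.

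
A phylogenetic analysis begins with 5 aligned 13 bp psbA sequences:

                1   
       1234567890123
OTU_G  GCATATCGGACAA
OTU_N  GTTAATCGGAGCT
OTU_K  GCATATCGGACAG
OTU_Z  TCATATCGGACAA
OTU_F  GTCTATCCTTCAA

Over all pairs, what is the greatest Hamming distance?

8

Pairwise Hamming distances:
  OTU_G vs OTU_N: 6
  OTU_G vs OTU_K: 1
  OTU_G vs OTU_Z: 1
  OTU_G vs OTU_F: 5
  OTU_N vs OTU_K: 6
  OTU_N vs OTU_Z: 7
  OTU_N vs OTU_F: 8
  OTU_K vs OTU_Z: 2
  OTU_K vs OTU_F: 6
  OTU_Z vs OTU_F: 6
The largest is 8, between OTU_N and OTU_F.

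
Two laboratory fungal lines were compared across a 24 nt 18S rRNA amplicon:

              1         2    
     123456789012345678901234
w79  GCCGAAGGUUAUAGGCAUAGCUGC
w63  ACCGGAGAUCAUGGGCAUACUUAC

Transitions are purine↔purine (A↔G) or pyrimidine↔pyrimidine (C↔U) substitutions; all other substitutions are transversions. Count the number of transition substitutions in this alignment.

Mismatches occur at site 1 (G→A, transition), site 5 (A→G, transition), site 8 (G→A, transition), site 10 (U→C, transition), site 13 (A→G, transition), site 20 (G→C, transversion), site 21 (C→U, transition), site 23 (G→A, transition).
Of the 8 differences, 7 transitions and 1 transversion, so the answer is 7.

7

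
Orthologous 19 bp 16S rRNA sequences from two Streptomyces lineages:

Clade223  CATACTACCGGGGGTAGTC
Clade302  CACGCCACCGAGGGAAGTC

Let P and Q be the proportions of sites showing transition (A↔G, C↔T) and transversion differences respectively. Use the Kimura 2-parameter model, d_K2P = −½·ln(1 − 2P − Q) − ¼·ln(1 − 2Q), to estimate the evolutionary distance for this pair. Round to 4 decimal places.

0.3487

The sequences differ at positions 3 (T/C, transition), 4 (A/G, transition), 6 (T/C, transition), 11 (G/A, transition), 15 (T/A, transversion).
Of the 5 differences, 4 transitions and 1 transversion over 19 sites: P = 4/19 = 0.210526, Q = 1/19 = 0.052632.
d = −0.5·ln(0.526316) − 0.25·ln(0.894736) = −0.5·(-0.641853) − 0.25·(-0.111227) = 0.3487.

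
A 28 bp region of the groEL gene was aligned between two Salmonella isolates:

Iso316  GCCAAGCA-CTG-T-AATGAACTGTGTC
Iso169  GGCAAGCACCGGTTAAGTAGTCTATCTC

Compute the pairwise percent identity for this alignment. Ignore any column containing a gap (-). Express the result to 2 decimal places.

68.00%

Excluding the 3 gap columns leaves 25 comparable sites.
The sequences differ at positions 2 (C/G), 11 (T/G), 17 (A/G), 19 (G/A), 20 (A/G), 21 (A/T), 24 (G/A), 26 (G/C).
17 of the 25 comparable sites match, so the percent identity is 17/25 × 100 = 68.00%.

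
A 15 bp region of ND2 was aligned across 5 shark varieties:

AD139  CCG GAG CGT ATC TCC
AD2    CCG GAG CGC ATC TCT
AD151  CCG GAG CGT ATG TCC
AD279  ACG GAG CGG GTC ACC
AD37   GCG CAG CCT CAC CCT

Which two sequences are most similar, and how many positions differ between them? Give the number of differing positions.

1

Pairwise Hamming distances:
  AD139 vs AD2: 2
  AD139 vs AD151: 1
  AD139 vs AD279: 4
  AD139 vs AD37: 7
  AD2 vs AD151: 3
  AD2 vs AD279: 5
  AD2 vs AD37: 7
  AD151 vs AD279: 5
  AD151 vs AD37: 8
  AD279 vs AD37: 8
The smallest is 1, between AD139 and AD151.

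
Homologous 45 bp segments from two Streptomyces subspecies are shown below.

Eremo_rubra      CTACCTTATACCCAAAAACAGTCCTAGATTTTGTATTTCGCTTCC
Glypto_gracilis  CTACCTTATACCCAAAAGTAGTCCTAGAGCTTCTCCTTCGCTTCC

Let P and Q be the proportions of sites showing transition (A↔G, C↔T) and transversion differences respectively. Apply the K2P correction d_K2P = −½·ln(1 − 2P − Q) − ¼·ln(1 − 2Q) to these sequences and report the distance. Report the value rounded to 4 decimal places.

Differing sites — 18:A/G (Ti); 19:C/T (Ti); 29:T/G (Tv); 30:T/C (Ti); 33:G/C (Tv); 35:A/C (Tv); 36:T/C (Ti).
Of the 7 differences, 4 transitions and 3 transversions over 45 sites: P = 4/45 = 0.088889, Q = 3/45 = 0.066667.
d = −0.5·ln(0.755555) − 0.25·ln(0.866666) = −0.5·(-0.280303) − 0.25·(-0.143102) = 0.1759.

0.1759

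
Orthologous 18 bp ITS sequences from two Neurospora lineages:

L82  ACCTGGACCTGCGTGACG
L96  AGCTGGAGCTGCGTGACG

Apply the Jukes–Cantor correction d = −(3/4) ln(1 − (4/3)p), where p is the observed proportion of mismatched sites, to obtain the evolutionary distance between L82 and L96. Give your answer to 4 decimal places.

0.1203

Mismatches occur at site 2 (C→G), site 8 (C→G).
p = 2/18 = 0.111111.
d = −0.75 · ln(1 − (4/3)·0.111111) = −0.75 · ln(0.851852) = −0.75 · (-0.160342) = 0.1203.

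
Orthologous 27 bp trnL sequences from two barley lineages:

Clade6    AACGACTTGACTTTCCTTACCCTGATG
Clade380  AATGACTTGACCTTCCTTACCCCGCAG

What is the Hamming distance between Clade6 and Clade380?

The sequences differ at positions 3 (C/T), 12 (T/C), 23 (T/C), 25 (A/C), 26 (T/A).
That gives 5 mismatches out of 27 aligned sites, so the Hamming distance is 5.

5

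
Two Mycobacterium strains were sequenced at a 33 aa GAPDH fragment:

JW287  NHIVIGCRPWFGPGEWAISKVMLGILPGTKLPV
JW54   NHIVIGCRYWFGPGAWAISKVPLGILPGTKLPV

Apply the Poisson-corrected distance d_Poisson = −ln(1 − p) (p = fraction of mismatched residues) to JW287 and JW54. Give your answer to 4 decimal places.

0.0953

The sequences differ at positions 9 (P/Y), 15 (E/A), 22 (M/P).
p = 3/33 = 0.090909.
d = −ln(1 − 0.090909) = −ln(0.909091) = 0.0953.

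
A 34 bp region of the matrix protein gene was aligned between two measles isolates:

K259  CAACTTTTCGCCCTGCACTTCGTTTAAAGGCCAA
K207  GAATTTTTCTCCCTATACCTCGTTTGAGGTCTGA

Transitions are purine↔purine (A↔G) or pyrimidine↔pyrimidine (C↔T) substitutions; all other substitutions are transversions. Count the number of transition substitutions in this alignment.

8

Mismatches occur at site 1 (C/G, transversion), site 4 (C/T, transition), site 10 (G/T, transversion), site 15 (G/A, transition), site 16 (C/T, transition), site 19 (T/C, transition), site 26 (A/G, transition), site 28 (A/G, transition), site 30 (G/T, transversion), site 32 (C/T, transition), site 33 (A/G, transition).
Of the 11 differences, 8 transitions and 3 transversions, so the answer is 8.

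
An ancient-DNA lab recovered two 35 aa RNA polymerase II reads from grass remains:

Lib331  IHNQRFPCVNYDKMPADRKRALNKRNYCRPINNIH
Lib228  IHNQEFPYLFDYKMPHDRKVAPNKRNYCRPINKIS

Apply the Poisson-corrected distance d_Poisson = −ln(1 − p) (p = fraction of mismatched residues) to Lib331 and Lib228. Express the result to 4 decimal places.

The sequences differ at positions 5 (R/E), 8 (C/Y), 9 (V/L), 10 (N/F), 11 (Y/D), 12 (D/Y), 16 (A/H), 20 (R/V), 22 (L/P), 33 (N/K), 35 (H/S).
p = 11/35 = 0.314286.
d = −ln(1 − 0.314286) = −ln(0.685714) = 0.3773.

0.3773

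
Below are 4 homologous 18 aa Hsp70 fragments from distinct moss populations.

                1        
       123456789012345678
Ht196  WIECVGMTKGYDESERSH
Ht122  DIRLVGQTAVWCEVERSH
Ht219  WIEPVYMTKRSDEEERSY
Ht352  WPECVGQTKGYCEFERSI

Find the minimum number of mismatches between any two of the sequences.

5

Pairwise Hamming distances:
  Ht196 vs Ht122: 9
  Ht196 vs Ht219: 6
  Ht196 vs Ht352: 5
  Ht122 vs Ht219: 11
  Ht122 vs Ht352: 9
  Ht219 vs Ht352: 9
The smallest is 5, between Ht196 and Ht352.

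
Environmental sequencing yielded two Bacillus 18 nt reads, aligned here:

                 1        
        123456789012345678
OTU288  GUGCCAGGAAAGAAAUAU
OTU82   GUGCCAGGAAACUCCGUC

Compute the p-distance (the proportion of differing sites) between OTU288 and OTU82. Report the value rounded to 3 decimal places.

Mismatches occur at site 12 (G↔C), site 13 (A↔U), site 14 (A↔C), site 15 (A↔C), site 16 (U↔G), site 17 (A↔U), site 18 (U↔C).
There are 7 differences over 18 sites, so p = 7/18 = 0.389.

0.389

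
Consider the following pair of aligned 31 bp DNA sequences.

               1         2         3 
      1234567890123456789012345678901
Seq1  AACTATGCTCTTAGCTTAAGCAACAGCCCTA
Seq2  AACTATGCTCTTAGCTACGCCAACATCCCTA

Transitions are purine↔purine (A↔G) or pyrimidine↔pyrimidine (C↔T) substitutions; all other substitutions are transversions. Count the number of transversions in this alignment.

Differing sites — 17:T/A (Tv); 18:A/C (Tv); 19:A/G (Ti); 20:G/C (Tv); 26:G/T (Tv).
Of the 5 differences, 1 transition and 4 transversions, so the answer is 4.

4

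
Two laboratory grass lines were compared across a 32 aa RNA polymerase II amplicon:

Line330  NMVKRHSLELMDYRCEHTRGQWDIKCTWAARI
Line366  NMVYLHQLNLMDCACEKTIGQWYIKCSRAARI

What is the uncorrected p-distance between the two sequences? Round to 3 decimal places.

The sequences differ at positions 4 (K/Y), 5 (R/L), 7 (S/Q), 9 (E/N), 13 (Y/C), 14 (R/A), 17 (H/K), 19 (R/I), 23 (D/Y), 27 (T/S), 28 (W/R).
There are 11 differences over 32 sites, so p = 11/32 = 0.344.

0.344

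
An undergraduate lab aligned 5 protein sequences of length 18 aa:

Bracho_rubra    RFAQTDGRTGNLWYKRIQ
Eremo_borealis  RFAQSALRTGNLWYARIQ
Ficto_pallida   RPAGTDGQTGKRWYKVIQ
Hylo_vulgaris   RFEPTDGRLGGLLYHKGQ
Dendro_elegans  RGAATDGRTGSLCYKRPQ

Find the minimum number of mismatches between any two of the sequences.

Pairwise Hamming distances:
  Bracho_rubra vs Eremo_borealis: 4
  Bracho_rubra vs Ficto_pallida: 6
  Bracho_rubra vs Hylo_vulgaris: 8
  Bracho_rubra vs Dendro_elegans: 5
  Eremo_borealis vs Ficto_pallida: 10
  Eremo_borealis vs Hylo_vulgaris: 11
  Eremo_borealis vs Dendro_elegans: 9
  Ficto_pallida vs Hylo_vulgaris: 11
  Ficto_pallida vs Dendro_elegans: 8
  Hylo_vulgaris vs Dendro_elegans: 9
The smallest is 4, between Bracho_rubra and Eremo_borealis.

4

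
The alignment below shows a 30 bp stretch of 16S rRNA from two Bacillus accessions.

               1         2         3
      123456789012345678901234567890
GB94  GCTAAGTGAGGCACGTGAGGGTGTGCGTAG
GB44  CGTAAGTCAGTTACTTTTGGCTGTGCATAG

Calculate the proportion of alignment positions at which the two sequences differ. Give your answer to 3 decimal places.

The sequences differ at positions 1 (G/C), 2 (C/G), 8 (G/C), 11 (G/T), 12 (C/T), 15 (G/T), 17 (G/T), 18 (A/T), 21 (G/C), 27 (G/A).
There are 10 differences over 30 sites, so p = 10/30 = 0.333.

0.333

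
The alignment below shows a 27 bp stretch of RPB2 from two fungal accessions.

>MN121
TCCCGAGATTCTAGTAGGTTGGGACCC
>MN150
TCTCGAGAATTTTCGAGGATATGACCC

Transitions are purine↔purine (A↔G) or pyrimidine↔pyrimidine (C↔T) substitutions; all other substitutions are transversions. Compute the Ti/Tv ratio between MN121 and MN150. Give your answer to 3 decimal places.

Differing sites — 3:C/T (Ti); 9:T/A (Tv); 11:C/T (Ti); 13:A/T (Tv); 14:G/C (Tv); 15:T/G (Tv); 19:T/A (Tv); 21:G/A (Ti); 22:G/T (Tv).
Of the 9 differences, 3 transitions and 6 transversions, so Ti/Tv = 3/6 = 0.500.

0.500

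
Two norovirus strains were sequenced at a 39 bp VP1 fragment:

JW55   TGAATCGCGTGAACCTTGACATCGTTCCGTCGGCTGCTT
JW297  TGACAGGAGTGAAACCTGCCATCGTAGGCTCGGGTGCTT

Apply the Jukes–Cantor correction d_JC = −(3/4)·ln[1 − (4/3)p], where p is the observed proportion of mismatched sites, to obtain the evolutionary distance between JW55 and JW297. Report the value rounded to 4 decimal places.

Mismatches occur at site 4 (A→C), site 5 (T→A), site 6 (C→G), site 8 (C→A), site 14 (C→A), site 16 (T→C), site 19 (A→C), site 26 (T→A), site 27 (C→G), site 28 (C→G), site 29 (G→C), site 34 (C→G).
p = 12/39 = 0.307692.
d = −0.75 · ln(1 − (4/3)·0.307692) = −0.75 · ln(0.589744) = −0.75 · (-0.528067) = 0.3961.

0.3961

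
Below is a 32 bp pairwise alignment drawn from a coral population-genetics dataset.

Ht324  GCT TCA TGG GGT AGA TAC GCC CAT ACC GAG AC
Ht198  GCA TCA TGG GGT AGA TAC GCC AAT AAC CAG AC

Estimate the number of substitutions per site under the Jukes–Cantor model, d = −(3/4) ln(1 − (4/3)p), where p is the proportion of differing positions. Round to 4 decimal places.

Mismatches occur at site 3 (T/A), site 22 (C/A), site 26 (C/A), site 28 (G/C).
p = 4/32 = 0.125000.
d = −0.75 · ln(1 − (4/3)·0.125000) = −0.75 · ln(0.833333) = −0.75 · (-0.182322) = 0.1367.

0.1367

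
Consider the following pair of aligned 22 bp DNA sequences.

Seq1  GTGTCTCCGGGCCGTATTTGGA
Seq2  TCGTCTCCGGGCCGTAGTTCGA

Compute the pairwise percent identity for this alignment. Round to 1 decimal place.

81.8%

Mismatches occur at site 1 (G→T), site 2 (T→C), site 17 (T→G), site 20 (G→C).
18 of the 22 sites match, so the percent identity is 18/22 × 100 = 81.8%.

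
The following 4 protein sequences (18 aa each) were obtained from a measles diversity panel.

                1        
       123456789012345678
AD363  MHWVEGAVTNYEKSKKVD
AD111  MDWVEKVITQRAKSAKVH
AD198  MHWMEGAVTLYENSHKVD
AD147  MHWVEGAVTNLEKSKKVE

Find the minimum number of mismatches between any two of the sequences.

Pairwise Hamming distances:
  AD363 vs AD111: 9
  AD363 vs AD198: 4
  AD363 vs AD147: 2
  AD111 vs AD198: 11
  AD111 vs AD147: 9
  AD198 vs AD147: 6
The smallest is 2, between AD363 and AD147.

2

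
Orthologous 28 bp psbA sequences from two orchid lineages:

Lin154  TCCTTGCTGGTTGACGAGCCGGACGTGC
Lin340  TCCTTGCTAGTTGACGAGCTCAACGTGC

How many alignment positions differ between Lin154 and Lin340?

The sequences differ at positions 9 (G/A), 20 (C/T), 21 (G/C), 22 (G/A).
That gives 4 mismatches out of 28 aligned sites, so the Hamming distance is 4.

4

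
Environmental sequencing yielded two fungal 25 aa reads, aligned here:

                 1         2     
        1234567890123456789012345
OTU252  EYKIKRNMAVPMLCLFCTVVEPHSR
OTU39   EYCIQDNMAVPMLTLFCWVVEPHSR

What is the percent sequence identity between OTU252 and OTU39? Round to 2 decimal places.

Differing sites — 3:K/C; 5:K/Q; 6:R/D; 14:C/T; 18:T/W.
20 of the 25 sites match, so the percent identity is 20/25 × 100 = 80.00%.

80.00%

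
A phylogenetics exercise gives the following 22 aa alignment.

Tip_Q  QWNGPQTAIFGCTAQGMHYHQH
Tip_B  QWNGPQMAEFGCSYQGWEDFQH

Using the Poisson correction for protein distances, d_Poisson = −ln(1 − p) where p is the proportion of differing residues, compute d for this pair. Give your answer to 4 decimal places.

The sequences differ at positions 7 (T/M), 9 (I/E), 13 (T/S), 14 (A/Y), 17 (M/W), 18 (H/E), 19 (Y/D), 20 (H/F).
p = 8/22 = 0.363636.
d = −ln(1 − 0.363636) = −ln(0.636364) = 0.4520.

0.4520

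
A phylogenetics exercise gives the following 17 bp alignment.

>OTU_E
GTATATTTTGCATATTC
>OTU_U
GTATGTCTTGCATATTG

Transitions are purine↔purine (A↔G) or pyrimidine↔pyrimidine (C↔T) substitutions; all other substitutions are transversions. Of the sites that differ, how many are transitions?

The sequences differ at positions 5 (A/G, transition), 7 (T/C, transition), 17 (C/G, transversion).
Of the 3 differences, 2 transitions and 1 transversion, so the answer is 2.

2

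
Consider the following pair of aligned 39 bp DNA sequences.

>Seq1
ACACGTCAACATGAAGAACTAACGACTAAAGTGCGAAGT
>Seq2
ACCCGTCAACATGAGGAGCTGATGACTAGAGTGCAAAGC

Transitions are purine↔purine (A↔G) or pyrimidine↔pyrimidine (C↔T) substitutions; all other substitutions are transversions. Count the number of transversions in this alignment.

1

Mismatches occur at site 3 (A↔C, transversion), site 15 (A↔G, transition), site 18 (A↔G, transition), site 21 (A↔G, transition), site 23 (C↔T, transition), site 29 (A↔G, transition), site 35 (G↔A, transition), site 39 (T↔C, transition).
Of the 8 differences, 7 transitions and 1 transversion, so the answer is 1.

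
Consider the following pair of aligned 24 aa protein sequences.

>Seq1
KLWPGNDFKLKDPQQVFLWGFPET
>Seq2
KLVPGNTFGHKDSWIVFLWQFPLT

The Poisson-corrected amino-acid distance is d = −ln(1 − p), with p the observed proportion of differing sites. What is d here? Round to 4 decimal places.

0.4700

Mismatches occur at site 3 (W↔V), site 7 (D↔T), site 9 (K↔G), site 10 (L↔H), site 13 (P↔S), site 14 (Q↔W), site 15 (Q↔I), site 20 (G↔Q), site 23 (E↔L).
p = 9/24 = 0.375000.
d = −ln(1 − 0.375000) = −ln(0.625000) = 0.4700.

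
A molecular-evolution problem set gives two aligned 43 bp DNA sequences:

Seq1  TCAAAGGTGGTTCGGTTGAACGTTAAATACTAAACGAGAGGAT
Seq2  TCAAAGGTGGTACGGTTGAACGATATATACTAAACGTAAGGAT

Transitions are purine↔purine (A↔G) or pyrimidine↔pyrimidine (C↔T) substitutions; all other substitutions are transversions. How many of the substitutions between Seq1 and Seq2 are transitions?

Differing sites — 12:T/A (Tv); 23:T/A (Tv); 26:A/T (Tv); 37:A/T (Tv); 38:G/A (Ti).
Of the 5 differences, 1 transition and 4 transversions, so the answer is 1.

1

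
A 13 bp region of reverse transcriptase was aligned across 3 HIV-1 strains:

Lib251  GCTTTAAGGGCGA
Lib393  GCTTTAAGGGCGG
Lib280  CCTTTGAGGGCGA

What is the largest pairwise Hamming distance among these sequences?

3

Pairwise Hamming distances:
  Lib251 vs Lib393: 1
  Lib251 vs Lib280: 2
  Lib393 vs Lib280: 3
The largest is 3, between Lib393 and Lib280.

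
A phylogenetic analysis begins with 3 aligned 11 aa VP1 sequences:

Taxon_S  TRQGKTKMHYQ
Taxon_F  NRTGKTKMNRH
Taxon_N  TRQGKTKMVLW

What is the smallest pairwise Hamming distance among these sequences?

3

Pairwise Hamming distances:
  Taxon_S vs Taxon_F: 5
  Taxon_S vs Taxon_N: 3
  Taxon_F vs Taxon_N: 5
The smallest is 3, between Taxon_S and Taxon_N.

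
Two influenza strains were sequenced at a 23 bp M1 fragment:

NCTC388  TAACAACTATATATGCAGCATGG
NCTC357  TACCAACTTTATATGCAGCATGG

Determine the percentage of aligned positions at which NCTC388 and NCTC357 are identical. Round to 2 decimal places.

The sequences differ at positions 3 (A/C), 9 (A/T).
21 of the 23 sites match, so the percent identity is 21/23 × 100 = 91.30%.

91.30%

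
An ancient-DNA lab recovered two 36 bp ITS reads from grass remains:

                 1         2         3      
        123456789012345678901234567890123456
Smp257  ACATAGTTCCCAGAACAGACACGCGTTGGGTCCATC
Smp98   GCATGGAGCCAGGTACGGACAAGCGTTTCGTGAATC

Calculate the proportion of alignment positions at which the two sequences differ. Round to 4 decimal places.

0.3611

Differing sites — 1:A/G; 5:A/G; 7:T/A; 8:T/G; 11:C/A; 12:A/G; 14:A/T; 17:A/G; 22:C/A; 28:G/T; 29:G/C; 32:C/G; 33:C/A.
There are 13 differences over 36 sites, so p = 13/36 = 0.3611.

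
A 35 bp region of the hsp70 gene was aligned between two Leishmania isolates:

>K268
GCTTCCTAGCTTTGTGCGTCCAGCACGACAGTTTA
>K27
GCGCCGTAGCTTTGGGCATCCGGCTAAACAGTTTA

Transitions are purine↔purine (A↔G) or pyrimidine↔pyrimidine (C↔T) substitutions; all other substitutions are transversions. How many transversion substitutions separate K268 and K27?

The sequences differ at positions 3 (T/G, transversion), 4 (T/C, transition), 6 (C/G, transversion), 15 (T/G, transversion), 18 (G/A, transition), 22 (A/G, transition), 25 (A/T, transversion), 26 (C/A, transversion), 27 (G/A, transition).
Of the 9 differences, 4 transitions and 5 transversions, so the answer is 5.

5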